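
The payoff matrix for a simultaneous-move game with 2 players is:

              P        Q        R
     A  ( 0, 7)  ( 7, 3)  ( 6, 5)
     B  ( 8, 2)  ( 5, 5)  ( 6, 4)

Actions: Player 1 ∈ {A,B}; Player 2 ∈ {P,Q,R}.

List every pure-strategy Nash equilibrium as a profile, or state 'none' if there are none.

(A,P): not NE [P1→B gives 8>0]
(A,Q): not NE [P2→P gives 7>3]
(A,R): not NE [P2→P gives 7>5]
(B,P): not NE [P2→Q gives 5>2]
(B,Q): not NE [P1→A gives 7>5]
(B,R): not NE [P2→Q gives 5>4]

No pure NE.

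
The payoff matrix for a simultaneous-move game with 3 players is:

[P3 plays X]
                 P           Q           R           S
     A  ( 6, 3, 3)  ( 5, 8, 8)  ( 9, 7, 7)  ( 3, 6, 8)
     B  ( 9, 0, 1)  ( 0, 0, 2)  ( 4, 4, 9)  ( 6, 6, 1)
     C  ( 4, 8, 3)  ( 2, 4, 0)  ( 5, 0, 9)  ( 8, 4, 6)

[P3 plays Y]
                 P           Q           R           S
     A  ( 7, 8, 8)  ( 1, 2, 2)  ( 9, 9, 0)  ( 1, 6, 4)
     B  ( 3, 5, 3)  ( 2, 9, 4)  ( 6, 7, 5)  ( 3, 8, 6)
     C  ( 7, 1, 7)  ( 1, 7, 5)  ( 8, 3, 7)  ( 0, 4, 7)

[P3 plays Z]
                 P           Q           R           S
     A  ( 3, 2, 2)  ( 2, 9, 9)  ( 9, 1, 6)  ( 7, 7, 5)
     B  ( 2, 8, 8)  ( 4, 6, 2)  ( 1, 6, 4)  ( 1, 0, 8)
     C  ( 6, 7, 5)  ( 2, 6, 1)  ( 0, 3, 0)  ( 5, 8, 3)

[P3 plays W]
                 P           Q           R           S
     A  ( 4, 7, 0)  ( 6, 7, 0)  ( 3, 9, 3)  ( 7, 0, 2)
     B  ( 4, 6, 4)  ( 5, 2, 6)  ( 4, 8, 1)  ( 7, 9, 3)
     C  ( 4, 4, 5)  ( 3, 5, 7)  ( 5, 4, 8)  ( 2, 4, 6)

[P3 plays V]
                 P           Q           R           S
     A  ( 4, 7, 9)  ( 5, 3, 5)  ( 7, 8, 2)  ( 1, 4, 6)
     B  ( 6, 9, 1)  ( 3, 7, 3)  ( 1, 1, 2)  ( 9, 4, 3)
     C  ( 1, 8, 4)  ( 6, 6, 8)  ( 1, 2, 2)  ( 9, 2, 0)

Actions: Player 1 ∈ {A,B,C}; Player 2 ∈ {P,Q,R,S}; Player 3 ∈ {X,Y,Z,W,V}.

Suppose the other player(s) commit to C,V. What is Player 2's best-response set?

BR_2 = {P}

u_2(P vs C,V) = 8
u_2(Q vs C,V) = 6
u_2(R vs C,V) = 2
u_2(S vs C,V) = 2
max payoff 8 at {P}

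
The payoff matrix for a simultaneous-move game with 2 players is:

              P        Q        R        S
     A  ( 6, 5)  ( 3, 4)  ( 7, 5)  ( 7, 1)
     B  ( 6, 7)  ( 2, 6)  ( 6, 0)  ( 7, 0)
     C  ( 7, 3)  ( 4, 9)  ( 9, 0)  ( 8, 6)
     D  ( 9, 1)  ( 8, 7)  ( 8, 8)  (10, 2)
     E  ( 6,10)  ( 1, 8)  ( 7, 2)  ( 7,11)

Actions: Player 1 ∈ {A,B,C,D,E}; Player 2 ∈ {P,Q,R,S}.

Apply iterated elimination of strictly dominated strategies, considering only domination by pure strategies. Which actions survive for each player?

Remaining: P1:{C,D} P2:{Q,R}

P1 drop A (C beats it: P:7>6 Q:4>3 R:9>7 S:8>7)
P1 drop B (C beats it: P:7>6 Q:4>2 R:9>6 S:8>7)
P1 drop E (C beats it: P:7>6 Q:4>1 R:9>7 S:8>7)
P2 drop P (Q beats it: C:9>3 D:7>1)
P2 drop S (Q beats it: C:9>6 D:7>2)
P1→{C,D} P2→{Q,R}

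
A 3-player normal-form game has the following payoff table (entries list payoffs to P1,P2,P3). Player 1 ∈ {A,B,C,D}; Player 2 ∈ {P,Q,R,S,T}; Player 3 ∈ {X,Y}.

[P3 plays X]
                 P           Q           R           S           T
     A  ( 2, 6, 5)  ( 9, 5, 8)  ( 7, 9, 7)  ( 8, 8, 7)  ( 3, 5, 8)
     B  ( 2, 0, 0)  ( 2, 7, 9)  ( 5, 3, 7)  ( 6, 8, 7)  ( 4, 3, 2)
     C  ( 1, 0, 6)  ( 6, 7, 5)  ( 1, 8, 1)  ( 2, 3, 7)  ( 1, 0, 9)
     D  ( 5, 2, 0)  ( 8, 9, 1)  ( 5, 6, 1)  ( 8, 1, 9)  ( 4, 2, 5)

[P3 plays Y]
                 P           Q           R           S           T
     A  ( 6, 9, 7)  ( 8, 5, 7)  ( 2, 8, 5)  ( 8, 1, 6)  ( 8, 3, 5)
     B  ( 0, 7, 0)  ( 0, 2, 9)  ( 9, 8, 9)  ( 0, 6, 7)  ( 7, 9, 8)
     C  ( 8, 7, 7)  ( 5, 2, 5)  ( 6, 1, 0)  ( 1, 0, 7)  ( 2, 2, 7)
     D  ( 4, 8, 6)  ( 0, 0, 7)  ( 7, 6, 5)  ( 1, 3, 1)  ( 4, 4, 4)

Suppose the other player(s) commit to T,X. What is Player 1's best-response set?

u_1(A vs T,X) = 3
u_1(B vs T,X) = 4
u_1(C vs T,X) = 1
u_1(D vs T,X) = 4
max payoff 4 at {B,D}

P1 best: {B,D}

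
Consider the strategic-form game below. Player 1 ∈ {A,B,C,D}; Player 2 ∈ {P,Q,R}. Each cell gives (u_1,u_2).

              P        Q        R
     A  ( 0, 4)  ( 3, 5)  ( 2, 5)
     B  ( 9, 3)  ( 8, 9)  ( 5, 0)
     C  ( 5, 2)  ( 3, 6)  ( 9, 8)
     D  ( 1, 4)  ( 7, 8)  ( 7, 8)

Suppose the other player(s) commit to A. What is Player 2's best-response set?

u_2(P vs A) = 4
u_2(Q vs A) = 5
u_2(R vs A) = 5
max payoff 5 at {Q,R}

P2 best: {Q,R}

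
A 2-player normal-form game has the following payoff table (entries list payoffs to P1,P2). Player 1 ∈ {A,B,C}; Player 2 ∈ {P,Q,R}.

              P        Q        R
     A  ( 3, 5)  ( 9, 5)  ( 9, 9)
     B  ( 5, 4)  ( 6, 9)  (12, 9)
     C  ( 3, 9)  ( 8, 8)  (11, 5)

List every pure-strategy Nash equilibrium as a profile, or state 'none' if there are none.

(A,P): not NE [P1→B gives 5>3; P2→R gives 9>5]
(A,Q): not NE [P2→R gives 9>5]
(A,R): not NE [P1→B gives 12>9]
(B,P): not NE [P2→R gives 9>4]
(B,Q): not NE [P1→A gives 9>6]
(B,R): NE
(C,P): not NE [P1→B gives 5>3]
(C,Q): not NE [P1→A gives 9>8; P2→P gives 9>8]
(C,R): not NE [P1→B gives 12>11; P2→P gives 9>5]

NE set: (B,R)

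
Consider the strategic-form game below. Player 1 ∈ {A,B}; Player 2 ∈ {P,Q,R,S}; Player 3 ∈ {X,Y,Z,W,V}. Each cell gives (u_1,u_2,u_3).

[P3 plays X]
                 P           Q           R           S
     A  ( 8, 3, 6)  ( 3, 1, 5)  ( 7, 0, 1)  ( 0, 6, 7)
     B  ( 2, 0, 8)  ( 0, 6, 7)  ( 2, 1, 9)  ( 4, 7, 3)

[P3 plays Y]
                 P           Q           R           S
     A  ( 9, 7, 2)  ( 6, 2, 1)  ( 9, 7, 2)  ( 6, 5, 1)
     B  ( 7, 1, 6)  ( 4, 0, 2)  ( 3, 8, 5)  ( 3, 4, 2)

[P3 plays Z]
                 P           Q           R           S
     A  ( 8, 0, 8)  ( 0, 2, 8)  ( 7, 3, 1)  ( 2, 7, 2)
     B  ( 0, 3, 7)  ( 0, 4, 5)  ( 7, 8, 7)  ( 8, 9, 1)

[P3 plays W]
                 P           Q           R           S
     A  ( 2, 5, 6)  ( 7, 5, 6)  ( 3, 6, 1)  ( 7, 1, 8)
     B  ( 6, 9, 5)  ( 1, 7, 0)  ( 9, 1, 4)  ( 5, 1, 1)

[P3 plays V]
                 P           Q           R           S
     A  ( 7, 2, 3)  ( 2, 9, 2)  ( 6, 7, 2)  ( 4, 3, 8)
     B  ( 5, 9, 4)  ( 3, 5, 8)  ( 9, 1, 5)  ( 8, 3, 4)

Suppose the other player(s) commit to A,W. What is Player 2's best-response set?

argmax u_2 = {R}

u_2(P vs A,W) = 5
u_2(Q vs A,W) = 5
u_2(R vs A,W) = 6
u_2(S vs A,W) = 1
max payoff 6 at {R}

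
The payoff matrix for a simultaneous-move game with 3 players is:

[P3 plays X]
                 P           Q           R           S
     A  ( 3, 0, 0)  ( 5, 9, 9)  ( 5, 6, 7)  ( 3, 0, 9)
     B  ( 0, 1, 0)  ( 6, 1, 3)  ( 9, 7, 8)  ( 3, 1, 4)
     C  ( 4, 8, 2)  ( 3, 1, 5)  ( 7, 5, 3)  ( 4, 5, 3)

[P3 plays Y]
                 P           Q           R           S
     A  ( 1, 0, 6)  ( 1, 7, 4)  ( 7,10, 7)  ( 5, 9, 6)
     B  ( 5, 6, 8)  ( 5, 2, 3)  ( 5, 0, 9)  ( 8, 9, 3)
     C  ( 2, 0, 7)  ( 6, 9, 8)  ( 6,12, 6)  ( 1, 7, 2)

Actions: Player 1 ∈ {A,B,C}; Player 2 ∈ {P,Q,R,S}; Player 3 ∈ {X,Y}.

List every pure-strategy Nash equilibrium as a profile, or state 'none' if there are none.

PSNE = {(A,R,Y)}

(A,P,X): not NE [P1→C gives 4>3; P2→Q gives 9>0; P3→Y gives 6>0]
(A,P,Y): not NE [P1→B gives 5>1; P2→R gives 10>0]
(A,Q,X): not NE [P1→B gives 6>5]
(A,Q,Y): not NE [P1→C gives 6>1; P2→R gives 10>7; P3→X gives 9>4]
(A,R,X): not NE [P1→B gives 9>5; P2→Q gives 9>6]
(A,R,Y): NE
(A,S,X): not NE [P1→C gives 4>3; P2→Q gives 9>0]
(A,S,Y): not NE [P1→B gives 8>5; P2→R gives 10>9; P3→X gives 9>6]
(B,P,X): not NE [P1→C gives 4>0; P2→R gives 7>1; P3→Y gives 8>0]
(B,P,Y): not NE [P2→S gives 9>6]
(B,Q,X): not NE [P2→R gives 7>1]
(B,Q,Y): not NE [P1→C gives 6>5; P2→S gives 9>2]
(B,R,X): not NE [P3→Y gives 9>8]
(B,R,Y): not NE [P1→A gives 7>5; P2→S gives 9>0]
(B,S,X): not NE [P1→C gives 4>3; P2→R gives 7>1]
(B,S,Y): not NE [P3→X gives 4>3]
(C,P,X): not NE [P3→Y gives 7>2]
(C,P,Y): not NE [P1→B gives 5>2; P2→R gives 12>0]
(C,Q,X): not NE [P1→B gives 6>3; P2→P gives 8>1; P3→Y gives 8>5]
(C,Q,Y): not NE [P2→R gives 12>9]
(C,R,X): not NE [P1→B gives 9>7; P2→P gives 8>5; P3→Y gives 6>3]
(C,R,Y): not NE [P1→A gives 7>6]
(C,S,X): not NE [P2→P gives 8>5]
(C,S,Y): not NE [P1→B gives 8>1; P2→R gives 12>7; P3→X gives 3>2]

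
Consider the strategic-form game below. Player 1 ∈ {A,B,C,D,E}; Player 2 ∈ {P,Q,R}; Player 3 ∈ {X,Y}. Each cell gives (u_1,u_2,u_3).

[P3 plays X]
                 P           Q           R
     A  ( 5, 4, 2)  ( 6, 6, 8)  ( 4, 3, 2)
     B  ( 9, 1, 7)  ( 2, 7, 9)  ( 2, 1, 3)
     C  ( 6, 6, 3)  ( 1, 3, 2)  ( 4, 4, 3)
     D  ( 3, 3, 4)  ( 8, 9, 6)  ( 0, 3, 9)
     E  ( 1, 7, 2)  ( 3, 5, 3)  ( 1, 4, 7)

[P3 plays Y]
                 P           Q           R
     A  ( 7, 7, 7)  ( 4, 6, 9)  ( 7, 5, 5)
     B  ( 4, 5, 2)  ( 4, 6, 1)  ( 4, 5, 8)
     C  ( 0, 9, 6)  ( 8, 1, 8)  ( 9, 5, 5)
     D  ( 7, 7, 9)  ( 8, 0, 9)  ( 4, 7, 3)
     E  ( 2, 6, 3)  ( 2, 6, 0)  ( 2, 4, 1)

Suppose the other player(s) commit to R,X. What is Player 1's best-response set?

u_1(A vs R,X) = 4
u_1(B vs R,X) = 2
u_1(C vs R,X) = 4
u_1(D vs R,X) = 0
u_1(E vs R,X) = 1
max payoff 4 at {A,C}

P1 best: {A,C}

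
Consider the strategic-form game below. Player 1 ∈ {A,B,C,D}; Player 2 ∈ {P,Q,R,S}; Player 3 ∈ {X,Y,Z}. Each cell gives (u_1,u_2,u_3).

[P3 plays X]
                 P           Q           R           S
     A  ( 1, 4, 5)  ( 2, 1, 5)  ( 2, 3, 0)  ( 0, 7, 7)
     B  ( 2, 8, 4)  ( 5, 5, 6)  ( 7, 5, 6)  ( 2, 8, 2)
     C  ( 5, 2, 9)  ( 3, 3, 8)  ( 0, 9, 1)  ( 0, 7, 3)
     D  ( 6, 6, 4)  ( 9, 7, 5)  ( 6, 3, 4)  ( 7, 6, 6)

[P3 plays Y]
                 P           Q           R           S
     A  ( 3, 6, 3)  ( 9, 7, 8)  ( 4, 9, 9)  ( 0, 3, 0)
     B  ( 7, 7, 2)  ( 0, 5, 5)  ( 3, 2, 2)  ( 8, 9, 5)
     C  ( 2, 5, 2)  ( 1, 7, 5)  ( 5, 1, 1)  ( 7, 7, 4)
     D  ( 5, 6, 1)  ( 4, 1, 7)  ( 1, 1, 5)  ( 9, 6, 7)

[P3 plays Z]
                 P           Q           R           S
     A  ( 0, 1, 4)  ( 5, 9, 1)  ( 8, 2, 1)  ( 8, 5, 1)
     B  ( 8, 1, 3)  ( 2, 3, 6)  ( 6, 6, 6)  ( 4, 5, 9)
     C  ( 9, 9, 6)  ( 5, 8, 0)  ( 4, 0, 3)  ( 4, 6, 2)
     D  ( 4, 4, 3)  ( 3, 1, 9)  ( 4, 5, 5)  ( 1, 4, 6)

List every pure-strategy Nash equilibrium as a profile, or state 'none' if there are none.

(A,P,X): not NE [P1→D gives 6>1; P2→S gives 7>4]
(A,P,Y): not NE [P1→B gives 7>3; P2→R gives 9>6; P3→X gives 5>3]
(A,P,Z): not NE [P1→C gives 9>0; P2→Q gives 9>1; P3→X gives 5>4]
(A,Q,X): not NE [P1→D gives 9>2; P2→S gives 7>1; P3→Y gives 8>5]
(A,Q,Y): not NE [P2→R gives 9>7]
(A,Q,Z): not NE [P3→Y gives 8>1]
(A,R,X): not NE [P1→B gives 7>2; P2→S gives 7>3; P3→Y gives 9>0]
(A,R,Y): not NE [P1→C gives 5>4]
(A,R,Z): not NE [P2→Q gives 9>2; P3→Y gives 9>1]
(A,S,X): not NE [P1→D gives 7>0]
(A,S,Y): not NE [P1→D gives 9>0; P2→R gives 9>3; P3→X gives 7>0]
(A,S,Z): not NE [P2→Q gives 9>5; P3→X gives 7>1]
(B,P,X): not NE [P1→D gives 6>2]
(B,P,Y): not NE [P2→S gives 9>7; P3→X gives 4>2]
(B,P,Z): not NE [P1→C gives 9>8; P2→R gives 6>1; P3→X gives 4>3]
(B,Q,X): not NE [P1→D gives 9>5; P2→S gives 8>5]
(B,Q,Y): not NE [P1→A gives 9>0; P2→S gives 9>5; P3→Z gives 6>5]
(B,Q,Z): not NE [P1→C gives 5>2; P2→R gives 6>3]
(B,R,X): not NE [P2→S gives 8>5]
(B,R,Y): not NE [P1→C gives 5>3; P2→S gives 9>2; P3→Z gives 6>2]
(B,R,Z): not NE [P1→A gives 8>6]
(B,S,X): not NE [P1→D gives 7>2; P3→Z gives 9>2]
(B,S,Y): not NE [P1→D gives 9>8; P3→Z gives 9>5]
(B,S,Z): not NE [P1→A gives 8>4; P2→R gives 6>5]
(C,P,X): not NE [P1→D gives 6>5; P2→R gives 9>2]
(C,P,Y): not NE [P1→B gives 7>2; P2→S gives 7>5; P3→X gives 9>2]
(C,P,Z): not NE [P3→X gives 9>6]
(C,Q,X): not NE [P1→D gives 9>3; P2→R gives 9>3]
(C,Q,Y): not NE [P1→A gives 9>1; P3→X gives 8>5]
(C,Q,Z): not NE [P2→P gives 9>8; P3→X gives 8>0]
(C,R,X): not NE [P1→B gives 7>0; P3→Z gives 3>1]
(C,R,Y): not NE [P2→S gives 7>1; P3→Z gives 3>1]
(C,R,Z): not NE [P1→A gives 8>4; P2→P gives 9>0]
(C,S,X): not NE [P1→D gives 7>0; P2→R gives 9>7; P3→Y gives 4>3]
(C,S,Y): not NE [P1→D gives 9>7]
(C,S,Z): not NE [P1→A gives 8>4; P2→P gives 9>6; P3→Y gives 4>2]
(D,P,X): not NE [P2→Q gives 7>6]
(D,P,Y): not NE [P1→B gives 7>5; P3→X gives 4>1]
(D,P,Z): not NE [P1→C gives 9>4; P2→R gives 5>4; P3→X gives 4>3]
(D,Q,X): not NE [P3→Z gives 9>5]
(D,Q,Y): not NE [P1→A gives 9>4; P2→S gives 6>1; P3→Z gives 9>7]
(D,Q,Z): not NE [P1→C gives 5>3; P2→R gives 5>1]
(D,R,X): not NE [P1→B gives 7>6; P2→Q gives 7>3; P3→Z gives 5>4]
(D,R,Y): not NE [P1→C gives 5>1; P2→S gives 6>1]
(D,R,Z): not NE [P1→A gives 8>4]
(D,S,X): not NE [P2→Q gives 7>6; P3→Y gives 7>6]
(D,S,Y): NE
(D,S,Z): not NE [P1→A gives 8>1; P2→R gives 5>4; P3→Y gives 7>6]

PSNE = {(D,S,Y)}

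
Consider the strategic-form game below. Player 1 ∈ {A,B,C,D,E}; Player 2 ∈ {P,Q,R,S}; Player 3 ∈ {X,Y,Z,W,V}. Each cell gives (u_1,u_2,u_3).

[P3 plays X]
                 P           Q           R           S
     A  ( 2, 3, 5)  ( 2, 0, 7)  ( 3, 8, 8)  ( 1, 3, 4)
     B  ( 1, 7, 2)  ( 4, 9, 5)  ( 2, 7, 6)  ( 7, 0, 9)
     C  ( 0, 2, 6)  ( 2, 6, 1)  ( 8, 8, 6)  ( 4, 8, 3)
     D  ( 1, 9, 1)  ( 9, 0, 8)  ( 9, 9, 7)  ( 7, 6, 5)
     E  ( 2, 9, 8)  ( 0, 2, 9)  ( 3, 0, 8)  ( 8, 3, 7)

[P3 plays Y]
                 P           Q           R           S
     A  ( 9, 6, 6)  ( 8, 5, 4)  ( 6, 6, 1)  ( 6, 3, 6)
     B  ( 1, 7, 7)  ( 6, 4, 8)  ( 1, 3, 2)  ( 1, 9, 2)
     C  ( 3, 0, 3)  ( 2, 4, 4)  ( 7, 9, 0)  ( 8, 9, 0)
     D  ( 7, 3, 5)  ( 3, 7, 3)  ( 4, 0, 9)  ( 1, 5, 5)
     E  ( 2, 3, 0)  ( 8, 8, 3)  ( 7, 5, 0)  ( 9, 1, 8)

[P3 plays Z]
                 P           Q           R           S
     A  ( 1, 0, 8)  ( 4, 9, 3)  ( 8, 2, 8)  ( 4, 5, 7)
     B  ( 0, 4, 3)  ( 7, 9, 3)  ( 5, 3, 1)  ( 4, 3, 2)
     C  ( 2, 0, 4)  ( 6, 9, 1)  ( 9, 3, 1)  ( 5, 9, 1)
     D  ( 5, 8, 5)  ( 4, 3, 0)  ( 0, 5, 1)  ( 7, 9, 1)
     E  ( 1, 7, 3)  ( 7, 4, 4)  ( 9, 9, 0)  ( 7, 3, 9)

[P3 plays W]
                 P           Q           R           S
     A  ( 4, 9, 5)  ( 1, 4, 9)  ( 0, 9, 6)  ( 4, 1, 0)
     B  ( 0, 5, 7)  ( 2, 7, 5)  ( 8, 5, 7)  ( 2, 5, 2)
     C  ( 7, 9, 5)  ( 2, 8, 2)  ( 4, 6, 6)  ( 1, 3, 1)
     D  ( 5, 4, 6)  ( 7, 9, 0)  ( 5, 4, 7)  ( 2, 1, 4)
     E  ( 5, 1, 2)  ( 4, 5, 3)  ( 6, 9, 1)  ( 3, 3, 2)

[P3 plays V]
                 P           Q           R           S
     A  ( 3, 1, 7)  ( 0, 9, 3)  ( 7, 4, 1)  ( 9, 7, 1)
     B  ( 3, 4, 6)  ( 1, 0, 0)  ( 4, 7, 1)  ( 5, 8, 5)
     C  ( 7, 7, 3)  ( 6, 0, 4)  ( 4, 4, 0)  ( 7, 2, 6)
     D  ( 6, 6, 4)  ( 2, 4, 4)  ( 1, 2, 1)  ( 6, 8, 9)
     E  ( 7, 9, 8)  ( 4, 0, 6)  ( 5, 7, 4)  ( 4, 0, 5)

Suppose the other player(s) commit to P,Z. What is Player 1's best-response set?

u_1(A vs P,Z) = 1
u_1(B vs P,Z) = 0
u_1(C vs P,Z) = 2
u_1(D vs P,Z) = 5
u_1(E vs P,Z) = 1
max payoff 5 at {D}

P1 best: {D}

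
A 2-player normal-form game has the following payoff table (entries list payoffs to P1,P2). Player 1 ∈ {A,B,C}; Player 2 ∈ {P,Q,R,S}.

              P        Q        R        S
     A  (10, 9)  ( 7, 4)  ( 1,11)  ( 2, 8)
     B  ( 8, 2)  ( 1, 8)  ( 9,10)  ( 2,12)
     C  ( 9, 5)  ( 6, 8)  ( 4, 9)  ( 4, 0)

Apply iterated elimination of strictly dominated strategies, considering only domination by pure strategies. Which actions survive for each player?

Survivors P1:{B,C} P2:{R,S}

P2 drop P (R beats it: A:11>9 B:10>2 C:9>5)
P2 drop Q (R beats it: A:11>4 B:10>8 C:9>8)
P1 drop A (C beats it: R:4>1 S:4>2)
P1→{B,C} P2→{R,S}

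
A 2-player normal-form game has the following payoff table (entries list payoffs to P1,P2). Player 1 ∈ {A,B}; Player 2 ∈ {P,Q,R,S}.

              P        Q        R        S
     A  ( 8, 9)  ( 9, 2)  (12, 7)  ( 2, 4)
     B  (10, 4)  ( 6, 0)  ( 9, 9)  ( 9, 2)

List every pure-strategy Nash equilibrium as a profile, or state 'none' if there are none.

Equilibria: none

(A,P): not NE [P1→B gives 10>8]
(A,Q): not NE [P2→P gives 9>2]
(A,R): not NE [P2→P gives 9>7]
(A,S): not NE [P1→B gives 9>2; P2→P gives 9>4]
(B,P): not NE [P2→R gives 9>4]
(B,Q): not NE [P1→A gives 9>6; P2→R gives 9>0]
(B,R): not NE [P1→A gives 12>9]
(B,S): not NE [P2→R gives 9>2]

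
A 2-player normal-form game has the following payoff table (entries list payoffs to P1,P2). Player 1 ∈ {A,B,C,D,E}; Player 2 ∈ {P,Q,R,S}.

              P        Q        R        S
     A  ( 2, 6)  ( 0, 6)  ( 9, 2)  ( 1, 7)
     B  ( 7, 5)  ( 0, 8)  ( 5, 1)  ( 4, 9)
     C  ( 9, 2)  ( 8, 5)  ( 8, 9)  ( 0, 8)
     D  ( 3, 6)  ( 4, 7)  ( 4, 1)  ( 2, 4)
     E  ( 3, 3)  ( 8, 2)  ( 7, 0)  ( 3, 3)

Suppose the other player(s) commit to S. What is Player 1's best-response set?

u_1(A vs S) = 1
u_1(B vs S) = 4
u_1(C vs S) = 0
u_1(D vs S) = 2
u_1(E vs S) = 3
max payoff 4 at {B}

BR_1 = {B}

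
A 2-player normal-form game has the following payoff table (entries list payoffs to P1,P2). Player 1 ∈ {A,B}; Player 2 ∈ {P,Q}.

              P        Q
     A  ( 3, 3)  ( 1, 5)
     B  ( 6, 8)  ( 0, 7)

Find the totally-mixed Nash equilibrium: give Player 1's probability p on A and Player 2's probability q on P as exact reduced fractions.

P1 mixes 1/3 on A; P2 mixes 1/4 on P

P1 indiff ⇒ q·3+(1-q)·1 = q·6+(1-q)·0 ⇒ q(-3) = (1-q)(-1) ⇒ q = 1/4
P2 indiff ⇒ p·3+(1-p)·8 = p·5+(1-p)·7 ⇒ p(-2) = (1-p)(-1) ⇒ p = 1/3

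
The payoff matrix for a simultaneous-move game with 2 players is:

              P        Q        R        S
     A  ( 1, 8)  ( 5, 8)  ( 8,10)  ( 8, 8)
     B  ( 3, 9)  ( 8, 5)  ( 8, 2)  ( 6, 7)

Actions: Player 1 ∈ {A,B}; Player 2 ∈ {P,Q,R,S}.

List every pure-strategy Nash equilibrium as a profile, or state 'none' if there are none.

(A,P): not NE [P1→B gives 3>1; P2→R gives 10>8]
(A,Q): not NE [P1→B gives 8>5; P2→R gives 10>8]
(A,R): NE
(A,S): not NE [P2→R gives 10>8]
(B,P): NE
(B,Q): not NE [P2→P gives 9>5]
(B,R): not NE [P2→P gives 9>2]
(B,S): not NE [P1→A gives 8>6; P2→P gives 9>7]

PSNE = {(A,R), (B,P)}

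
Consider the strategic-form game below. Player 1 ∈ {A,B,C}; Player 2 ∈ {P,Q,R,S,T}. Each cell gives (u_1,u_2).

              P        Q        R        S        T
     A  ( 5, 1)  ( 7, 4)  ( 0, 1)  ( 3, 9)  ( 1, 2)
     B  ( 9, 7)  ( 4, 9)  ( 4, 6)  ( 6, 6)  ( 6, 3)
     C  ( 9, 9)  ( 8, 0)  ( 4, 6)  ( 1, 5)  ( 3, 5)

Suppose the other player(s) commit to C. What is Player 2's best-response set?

u_2(P vs C) = 9
u_2(Q vs C) = 0
u_2(R vs C) = 6
u_2(S vs C) = 5
u_2(T vs C) = 5
max payoff 9 at {P}

argmax u_2 = {P}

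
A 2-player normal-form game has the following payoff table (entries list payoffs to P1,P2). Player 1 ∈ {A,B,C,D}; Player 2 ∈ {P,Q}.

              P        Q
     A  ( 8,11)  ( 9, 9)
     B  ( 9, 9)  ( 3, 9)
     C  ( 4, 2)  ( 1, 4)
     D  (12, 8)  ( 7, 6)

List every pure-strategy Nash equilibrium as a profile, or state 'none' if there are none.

NE set: (D,P)

(A,P): not NE [P1→D gives 12>8]
(A,Q): not NE [P2→P gives 11>9]
(B,P): not NE [P1→D gives 12>9]
(B,Q): not NE [P1→A gives 9>3]
(C,P): not NE [P1→D gives 12>4; P2→Q gives 4>2]
(C,Q): not NE [P1→A gives 9>1]
(D,P): NE
(D,Q): not NE [P1→A gives 9>7; P2→P gives 8>6]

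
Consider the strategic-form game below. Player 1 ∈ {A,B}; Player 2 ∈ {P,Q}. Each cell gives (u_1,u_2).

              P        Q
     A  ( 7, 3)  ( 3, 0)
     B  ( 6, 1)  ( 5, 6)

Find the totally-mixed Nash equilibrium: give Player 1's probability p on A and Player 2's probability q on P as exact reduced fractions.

P1 indiff ⇒ q·7+(1-q)·3 = q·6+(1-q)·5 ⇒ q(1) = (1-q)(2) ⇒ q = 2/3
P2 indiff ⇒ p·3+(1-p)·1 = p·0+(1-p)·6 ⇒ p(3) = (1-p)(5) ⇒ p = 5/8

(p,q) = (5/8, 2/3)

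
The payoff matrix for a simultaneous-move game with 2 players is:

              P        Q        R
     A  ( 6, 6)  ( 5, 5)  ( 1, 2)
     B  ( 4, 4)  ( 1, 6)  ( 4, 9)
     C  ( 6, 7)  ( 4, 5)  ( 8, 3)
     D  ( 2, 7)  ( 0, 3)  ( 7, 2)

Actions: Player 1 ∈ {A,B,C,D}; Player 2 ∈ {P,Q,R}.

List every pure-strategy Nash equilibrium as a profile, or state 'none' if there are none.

Nash profiles: (A,P), (C,P)

(A,P): NE
(A,Q): not NE [P2→P gives 6>5]
(A,R): not NE [P1→C gives 8>1; P2→P gives 6>2]
(B,P): not NE [P1→C gives 6>4; P2→R gives 9>4]
(B,Q): not NE [P1→A gives 5>1; P2→R gives 9>6]
(B,R): not NE [P1→C gives 8>4]
(C,P): NE
(C,Q): not NE [P1→A gives 5>4; P2→P gives 7>5]
(C,R): not NE [P2→P gives 7>3]
(D,P): not NE [P1→C gives 6>2]
(D,Q): not NE [P1→A gives 5>0; P2→P gives 7>3]
(D,R): not NE [P1→C gives 8>7; P2→P gives 7>2]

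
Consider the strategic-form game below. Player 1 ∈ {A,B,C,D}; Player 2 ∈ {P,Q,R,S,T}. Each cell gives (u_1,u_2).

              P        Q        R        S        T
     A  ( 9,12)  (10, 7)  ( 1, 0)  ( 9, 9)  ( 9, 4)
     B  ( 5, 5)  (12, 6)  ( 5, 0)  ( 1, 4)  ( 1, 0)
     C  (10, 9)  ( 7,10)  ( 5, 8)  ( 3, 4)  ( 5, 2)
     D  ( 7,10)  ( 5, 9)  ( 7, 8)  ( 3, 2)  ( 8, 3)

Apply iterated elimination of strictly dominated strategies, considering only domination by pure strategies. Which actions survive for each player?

P2 drop R (P beats it: A:12>0 B:5>0 C:9>8 D:10>8)
P1 drop D (A beats it: P:9>7 Q:10>5 S:9>3 T:9>8)
P2 drop S (P beats it: A:12>9 B:5>4 C:9>4)
P2 drop T (P beats it: A:12>4 B:5>0 C:9>2)
P1→{A,B,C} P2→{P,Q}

Remaining: P1:{A,B,C} P2:{P,Q}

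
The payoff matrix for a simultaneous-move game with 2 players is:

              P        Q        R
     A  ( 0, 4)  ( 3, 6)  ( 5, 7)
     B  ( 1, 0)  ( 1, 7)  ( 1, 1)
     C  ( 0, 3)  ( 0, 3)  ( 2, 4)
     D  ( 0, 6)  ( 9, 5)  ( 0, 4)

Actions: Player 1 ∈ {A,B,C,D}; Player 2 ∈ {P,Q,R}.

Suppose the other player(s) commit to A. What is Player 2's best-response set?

P2 best: {R}

u_2(P vs A) = 4
u_2(Q vs A) = 6
u_2(R vs A) = 7
max payoff 7 at {R}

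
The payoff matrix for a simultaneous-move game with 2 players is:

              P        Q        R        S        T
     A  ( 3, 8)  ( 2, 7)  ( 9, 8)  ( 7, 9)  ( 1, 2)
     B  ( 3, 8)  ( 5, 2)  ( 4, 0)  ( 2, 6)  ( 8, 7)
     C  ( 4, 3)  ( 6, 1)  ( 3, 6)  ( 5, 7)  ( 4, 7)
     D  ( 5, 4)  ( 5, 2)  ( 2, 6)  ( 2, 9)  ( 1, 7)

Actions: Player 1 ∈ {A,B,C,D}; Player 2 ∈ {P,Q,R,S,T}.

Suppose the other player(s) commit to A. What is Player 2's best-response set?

u_2(P vs A) = 8
u_2(Q vs A) = 7
u_2(R vs A) = 8
u_2(S vs A) = 9
u_2(T vs A) = 2
max payoff 9 at {S}

BR_2 = {S}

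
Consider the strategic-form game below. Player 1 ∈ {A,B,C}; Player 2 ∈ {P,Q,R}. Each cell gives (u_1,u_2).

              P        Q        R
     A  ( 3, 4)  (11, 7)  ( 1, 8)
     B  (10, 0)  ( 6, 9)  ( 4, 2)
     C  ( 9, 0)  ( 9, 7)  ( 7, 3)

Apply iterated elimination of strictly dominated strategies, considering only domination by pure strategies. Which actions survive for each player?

IESDS → P1:{A,C} P2:{Q,R}

P2 drop P (Q beats it: A:7>4 B:9>0 C:7>0)
P1 drop B (C beats it: Q:9>6 R:7>4)
P1→{A,C} P2→{Q,R}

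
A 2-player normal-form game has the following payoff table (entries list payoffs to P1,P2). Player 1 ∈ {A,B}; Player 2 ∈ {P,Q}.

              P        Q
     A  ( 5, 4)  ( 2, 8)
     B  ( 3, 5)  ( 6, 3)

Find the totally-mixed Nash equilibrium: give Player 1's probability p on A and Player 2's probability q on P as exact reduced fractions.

P1 indiff ⇒ q·5+(1-q)·2 = q·3+(1-q)·6 ⇒ q(2) = (1-q)(4) ⇒ q = 2/3
P2 indiff ⇒ p·4+(1-p)·5 = p·8+(1-p)·3 ⇒ p(-4) = (1-p)(-2) ⇒ p = 1/3

P1 mixes 1/3 on A; P2 mixes 2/3 on P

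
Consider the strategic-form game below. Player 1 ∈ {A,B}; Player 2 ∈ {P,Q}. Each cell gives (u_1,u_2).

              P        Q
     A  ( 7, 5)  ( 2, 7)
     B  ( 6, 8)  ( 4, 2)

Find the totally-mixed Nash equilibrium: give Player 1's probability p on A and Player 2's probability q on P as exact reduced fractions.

P1 indiff ⇒ q·7+(1-q)·2 = q·6+(1-q)·4 ⇒ q(1) = (1-q)(2) ⇒ q = 2/3
P2 indiff ⇒ p·5+(1-p)·8 = p·7+(1-p)·2 ⇒ p(-2) = (1-p)(-6) ⇒ p = 3/4

p=3/4, q=2/3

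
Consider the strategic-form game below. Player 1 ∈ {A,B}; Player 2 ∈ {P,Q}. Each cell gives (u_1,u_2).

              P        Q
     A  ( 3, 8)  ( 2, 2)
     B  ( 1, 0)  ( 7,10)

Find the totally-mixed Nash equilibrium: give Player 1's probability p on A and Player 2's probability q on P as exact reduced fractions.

(p,q) = (5/8, 5/7)

P1 indiff ⇒ q·3+(1-q)·2 = q·1+(1-q)·7 ⇒ q(2) = (1-q)(5) ⇒ q = 5/7
P2 indiff ⇒ p·8+(1-p)·0 = p·2+(1-p)·10 ⇒ p(6) = (1-p)(10) ⇒ p = 5/8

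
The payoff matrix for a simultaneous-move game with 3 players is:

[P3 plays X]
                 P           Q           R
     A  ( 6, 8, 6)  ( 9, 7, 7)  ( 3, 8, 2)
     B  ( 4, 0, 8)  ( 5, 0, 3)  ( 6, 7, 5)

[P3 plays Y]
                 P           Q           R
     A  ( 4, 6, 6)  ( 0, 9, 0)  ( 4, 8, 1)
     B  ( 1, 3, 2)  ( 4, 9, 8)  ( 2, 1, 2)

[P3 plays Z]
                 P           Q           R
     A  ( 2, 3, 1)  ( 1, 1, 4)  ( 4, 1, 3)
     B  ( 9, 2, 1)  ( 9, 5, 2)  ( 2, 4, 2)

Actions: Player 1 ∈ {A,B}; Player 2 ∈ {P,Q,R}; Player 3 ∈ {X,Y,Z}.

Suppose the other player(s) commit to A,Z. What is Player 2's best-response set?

P2 best: {P}

u_2(P vs A,Z) = 3
u_2(Q vs A,Z) = 1
u_2(R vs A,Z) = 1
max payoff 3 at {P}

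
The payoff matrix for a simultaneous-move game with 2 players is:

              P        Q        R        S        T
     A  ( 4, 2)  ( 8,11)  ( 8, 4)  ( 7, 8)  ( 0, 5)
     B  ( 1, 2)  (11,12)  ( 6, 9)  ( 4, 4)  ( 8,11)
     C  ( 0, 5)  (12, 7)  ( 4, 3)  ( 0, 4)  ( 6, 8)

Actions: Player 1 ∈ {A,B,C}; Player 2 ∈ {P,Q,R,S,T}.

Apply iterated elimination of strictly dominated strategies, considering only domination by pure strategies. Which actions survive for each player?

IESDS → P1:{B,C} P2:{Q,T}

P2 drop P (Q beats it: A:11>2 B:12>2 C:7>5)
P2 drop R (Q beats it: A:11>4 B:12>9 C:7>3)
P2 drop S (Q beats it: A:11>8 B:12>4 C:7>4)
P1 drop A (B beats it: Q:11>8 T:8>0)
P1→{B,C} P2→{Q,T}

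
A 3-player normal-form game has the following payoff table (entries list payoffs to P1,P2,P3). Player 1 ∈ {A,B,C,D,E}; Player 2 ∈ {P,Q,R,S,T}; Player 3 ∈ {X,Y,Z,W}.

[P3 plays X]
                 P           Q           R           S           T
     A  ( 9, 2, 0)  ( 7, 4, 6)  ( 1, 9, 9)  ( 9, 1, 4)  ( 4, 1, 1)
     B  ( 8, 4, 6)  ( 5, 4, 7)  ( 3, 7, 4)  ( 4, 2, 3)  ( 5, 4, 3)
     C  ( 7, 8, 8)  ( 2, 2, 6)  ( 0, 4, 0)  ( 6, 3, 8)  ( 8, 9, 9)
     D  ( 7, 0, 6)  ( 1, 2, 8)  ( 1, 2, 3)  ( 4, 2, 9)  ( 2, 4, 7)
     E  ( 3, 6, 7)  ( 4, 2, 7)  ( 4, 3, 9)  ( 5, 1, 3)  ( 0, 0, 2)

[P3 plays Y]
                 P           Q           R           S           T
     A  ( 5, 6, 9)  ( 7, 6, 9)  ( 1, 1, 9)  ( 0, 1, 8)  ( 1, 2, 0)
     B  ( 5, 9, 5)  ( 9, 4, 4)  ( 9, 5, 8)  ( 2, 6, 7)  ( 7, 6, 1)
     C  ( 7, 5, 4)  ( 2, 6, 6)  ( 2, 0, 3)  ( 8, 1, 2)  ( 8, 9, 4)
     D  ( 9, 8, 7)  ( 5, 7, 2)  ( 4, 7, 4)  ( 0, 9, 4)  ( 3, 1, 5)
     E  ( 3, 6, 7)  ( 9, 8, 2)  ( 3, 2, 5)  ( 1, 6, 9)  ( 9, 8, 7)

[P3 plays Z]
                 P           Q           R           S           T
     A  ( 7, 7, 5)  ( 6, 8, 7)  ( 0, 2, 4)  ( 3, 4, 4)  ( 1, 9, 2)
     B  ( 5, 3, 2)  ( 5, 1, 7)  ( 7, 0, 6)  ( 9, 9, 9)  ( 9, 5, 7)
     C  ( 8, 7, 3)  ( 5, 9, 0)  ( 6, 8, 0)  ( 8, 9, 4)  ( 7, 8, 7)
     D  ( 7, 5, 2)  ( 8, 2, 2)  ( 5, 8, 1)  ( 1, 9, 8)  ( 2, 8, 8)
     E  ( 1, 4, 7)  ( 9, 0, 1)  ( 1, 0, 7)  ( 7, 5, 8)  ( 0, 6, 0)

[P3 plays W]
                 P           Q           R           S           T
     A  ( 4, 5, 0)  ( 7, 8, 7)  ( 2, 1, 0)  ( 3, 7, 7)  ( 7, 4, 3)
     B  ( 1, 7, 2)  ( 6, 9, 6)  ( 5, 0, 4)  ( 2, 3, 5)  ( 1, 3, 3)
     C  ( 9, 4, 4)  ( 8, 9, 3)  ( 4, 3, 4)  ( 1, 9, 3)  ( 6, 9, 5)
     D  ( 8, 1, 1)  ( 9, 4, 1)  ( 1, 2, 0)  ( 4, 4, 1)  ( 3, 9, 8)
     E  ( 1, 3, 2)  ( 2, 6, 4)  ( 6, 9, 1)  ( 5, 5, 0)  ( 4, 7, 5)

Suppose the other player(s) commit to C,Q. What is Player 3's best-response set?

P3 best: {X,Y}

u_3(X vs C,Q) = 6
u_3(Y vs C,Q) = 6
u_3(Z vs C,Q) = 0
u_3(W vs C,Q) = 3
max payoff 6 at {X,Y}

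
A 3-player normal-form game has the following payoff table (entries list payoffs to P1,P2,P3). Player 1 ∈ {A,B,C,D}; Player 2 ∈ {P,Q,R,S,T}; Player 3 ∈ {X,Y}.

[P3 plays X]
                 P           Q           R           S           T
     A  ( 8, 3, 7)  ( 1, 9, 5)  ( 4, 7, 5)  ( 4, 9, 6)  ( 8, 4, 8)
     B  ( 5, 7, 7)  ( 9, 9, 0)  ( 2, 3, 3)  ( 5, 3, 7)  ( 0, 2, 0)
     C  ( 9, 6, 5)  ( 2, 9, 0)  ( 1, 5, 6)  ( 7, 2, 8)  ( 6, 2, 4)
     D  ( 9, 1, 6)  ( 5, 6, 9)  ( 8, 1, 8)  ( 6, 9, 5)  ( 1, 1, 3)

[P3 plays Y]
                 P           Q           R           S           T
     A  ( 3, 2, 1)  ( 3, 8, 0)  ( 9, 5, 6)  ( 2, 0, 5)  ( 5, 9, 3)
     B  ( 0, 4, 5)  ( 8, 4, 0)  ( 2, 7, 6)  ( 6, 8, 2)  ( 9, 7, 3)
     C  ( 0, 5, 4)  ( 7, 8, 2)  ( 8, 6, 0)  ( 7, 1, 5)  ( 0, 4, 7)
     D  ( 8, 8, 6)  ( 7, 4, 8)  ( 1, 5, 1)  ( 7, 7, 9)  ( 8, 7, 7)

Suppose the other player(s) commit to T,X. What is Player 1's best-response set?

BR_1 = {A}

u_1(A vs T,X) = 8
u_1(B vs T,X) = 0
u_1(C vs T,X) = 6
u_1(D vs T,X) = 1
max payoff 8 at {A}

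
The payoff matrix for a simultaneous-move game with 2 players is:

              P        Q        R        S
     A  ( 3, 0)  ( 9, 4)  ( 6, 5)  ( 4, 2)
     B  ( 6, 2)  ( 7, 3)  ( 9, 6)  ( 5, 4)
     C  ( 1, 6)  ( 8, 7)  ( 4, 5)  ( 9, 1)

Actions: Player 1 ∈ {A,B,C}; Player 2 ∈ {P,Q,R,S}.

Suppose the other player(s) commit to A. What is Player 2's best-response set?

u_2(P vs A) = 0
u_2(Q vs A) = 4
u_2(R vs A) = 5
u_2(S vs A) = 2
max payoff 5 at {R}

argmax u_2 = {R}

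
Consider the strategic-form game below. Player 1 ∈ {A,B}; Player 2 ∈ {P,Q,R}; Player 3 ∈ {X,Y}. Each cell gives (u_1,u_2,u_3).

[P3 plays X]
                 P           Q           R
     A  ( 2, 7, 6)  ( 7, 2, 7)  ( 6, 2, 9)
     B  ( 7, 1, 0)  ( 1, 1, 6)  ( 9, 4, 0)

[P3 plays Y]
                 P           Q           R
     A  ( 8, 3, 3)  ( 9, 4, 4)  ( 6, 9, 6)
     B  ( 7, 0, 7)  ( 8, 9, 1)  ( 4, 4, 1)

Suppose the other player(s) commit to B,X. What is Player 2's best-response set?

P2 best: {R}

u_2(P vs B,X) = 1
u_2(Q vs B,X) = 1
u_2(R vs B,X) = 4
max payoff 4 at {R}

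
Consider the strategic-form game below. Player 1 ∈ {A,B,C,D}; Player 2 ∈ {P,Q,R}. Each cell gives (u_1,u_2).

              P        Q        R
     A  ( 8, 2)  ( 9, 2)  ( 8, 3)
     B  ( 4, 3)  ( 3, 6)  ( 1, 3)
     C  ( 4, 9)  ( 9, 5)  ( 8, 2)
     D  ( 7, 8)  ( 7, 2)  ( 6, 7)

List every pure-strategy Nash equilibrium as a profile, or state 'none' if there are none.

(A,P): not NE [P2→R gives 3>2]
(A,Q): not NE [P2→R gives 3>2]
(A,R): NE
(B,P): not NE [P1→A gives 8>4; P2→Q gives 6>3]
(B,Q): not NE [P1→C gives 9>3]
(B,R): not NE [P1→C gives 8>1; P2→Q gives 6>3]
(C,P): not NE [P1→A gives 8>4]
(C,Q): not NE [P2→P gives 9>5]
(C,R): not NE [P2→P gives 9>2]
(D,P): not NE [P1→A gives 8>7]
(D,Q): not NE [P1→C gives 9>7; P2→P gives 8>2]
(D,R): not NE [P1→C gives 8>6; P2→P gives 8>7]

Nash profiles: (A,R)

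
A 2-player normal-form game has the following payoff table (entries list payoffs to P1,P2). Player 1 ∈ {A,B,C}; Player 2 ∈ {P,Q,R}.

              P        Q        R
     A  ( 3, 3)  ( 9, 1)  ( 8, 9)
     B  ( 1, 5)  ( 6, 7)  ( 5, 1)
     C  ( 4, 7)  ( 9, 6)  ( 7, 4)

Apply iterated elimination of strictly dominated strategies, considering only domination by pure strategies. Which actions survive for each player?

P1 drop B (A beats it: P:3>1 Q:9>6 R:8>5)
P2 drop Q (P beats it: A:3>1 C:7>6)
P1→{A,C} P2→{P,R}

IESDS → P1:{A,C} P2:{P,R}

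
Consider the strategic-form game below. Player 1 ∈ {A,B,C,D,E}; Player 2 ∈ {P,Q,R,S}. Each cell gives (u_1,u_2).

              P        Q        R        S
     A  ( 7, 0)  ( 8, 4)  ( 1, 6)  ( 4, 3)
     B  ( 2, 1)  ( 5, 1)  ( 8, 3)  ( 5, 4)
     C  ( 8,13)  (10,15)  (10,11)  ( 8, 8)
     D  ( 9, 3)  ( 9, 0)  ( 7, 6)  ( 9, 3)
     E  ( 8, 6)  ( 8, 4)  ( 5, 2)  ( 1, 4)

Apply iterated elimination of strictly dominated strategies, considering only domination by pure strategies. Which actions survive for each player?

P1 drop A (C beats it: P:8>7 Q:10>8 R:10>1 S:8>4)
P1 drop B (C beats it: P:8>2 Q:10>5 R:10>8 S:8>5)
P1 drop E (D beats it: P:9>8 Q:9>8 R:7>5 S:9>1)
P2 drop S (R beats it: C:11>8 D:6>3)
P1→{C,D} P2→{P,Q,R}

Survivors P1:{C,D} P2:{P,Q,R}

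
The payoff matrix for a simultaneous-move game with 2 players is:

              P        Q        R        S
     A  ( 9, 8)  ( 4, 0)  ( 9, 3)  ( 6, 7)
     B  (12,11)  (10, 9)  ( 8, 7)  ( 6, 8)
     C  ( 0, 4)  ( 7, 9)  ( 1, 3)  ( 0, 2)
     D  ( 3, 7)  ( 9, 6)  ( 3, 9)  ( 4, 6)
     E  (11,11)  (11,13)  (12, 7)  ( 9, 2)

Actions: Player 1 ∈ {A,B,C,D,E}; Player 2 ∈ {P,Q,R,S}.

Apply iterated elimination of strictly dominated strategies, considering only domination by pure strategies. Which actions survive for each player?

P1 drop A (E beats it: P:11>9 Q:11>4 R:12>9 S:9>6)
P1 drop C (B beats it: P:12>0 Q:10>7 R:8>1 S:6>0)
P1 drop D (B beats it: P:12>3 Q:10>9 R:8>3 S:6>4)
P2 drop R (P beats it: B:11>7 E:11>7)
P2 drop S (P beats it: B:11>8 E:11>2)
P1→{B,E} P2→{P,Q}

IESDS → P1:{B,E} P2:{P,Q}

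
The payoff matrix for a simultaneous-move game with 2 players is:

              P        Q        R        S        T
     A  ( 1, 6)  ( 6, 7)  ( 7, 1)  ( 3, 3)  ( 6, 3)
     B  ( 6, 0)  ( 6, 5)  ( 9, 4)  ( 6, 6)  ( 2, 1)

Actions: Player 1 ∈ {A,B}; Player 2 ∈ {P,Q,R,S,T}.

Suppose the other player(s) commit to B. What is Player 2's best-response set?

u_2(P vs B) = 0
u_2(Q vs B) = 5
u_2(R vs B) = 4
u_2(S vs B) = 6
u_2(T vs B) = 1
max payoff 6 at {S}

argmax u_2 = {S}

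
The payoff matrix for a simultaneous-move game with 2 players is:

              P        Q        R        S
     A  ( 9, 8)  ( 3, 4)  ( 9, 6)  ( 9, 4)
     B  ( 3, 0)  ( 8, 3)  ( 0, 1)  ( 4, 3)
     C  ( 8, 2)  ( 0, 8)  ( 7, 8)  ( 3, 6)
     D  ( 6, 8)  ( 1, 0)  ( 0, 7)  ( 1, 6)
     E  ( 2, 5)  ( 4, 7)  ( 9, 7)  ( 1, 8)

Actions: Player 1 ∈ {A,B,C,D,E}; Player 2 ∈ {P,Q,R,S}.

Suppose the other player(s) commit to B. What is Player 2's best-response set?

argmax u_2 = {Q,S}

u_2(P vs B) = 0
u_2(Q vs B) = 3
u_2(R vs B) = 1
u_2(S vs B) = 3
max payoff 3 at {Q,S}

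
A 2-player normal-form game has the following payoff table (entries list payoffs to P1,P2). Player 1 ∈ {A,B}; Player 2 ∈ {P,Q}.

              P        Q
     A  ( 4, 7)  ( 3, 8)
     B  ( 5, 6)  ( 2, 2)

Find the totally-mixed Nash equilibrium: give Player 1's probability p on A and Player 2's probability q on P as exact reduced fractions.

P1 indiff ⇒ q·4+(1-q)·3 = q·5+(1-q)·2 ⇒ q(-1) = (1-q)(-1) ⇒ q = 1/2
P2 indiff ⇒ p·7+(1-p)·6 = p·8+(1-p)·2 ⇒ p(-1) = (1-p)(-4) ⇒ p = 4/5

p=4/5, q=1/2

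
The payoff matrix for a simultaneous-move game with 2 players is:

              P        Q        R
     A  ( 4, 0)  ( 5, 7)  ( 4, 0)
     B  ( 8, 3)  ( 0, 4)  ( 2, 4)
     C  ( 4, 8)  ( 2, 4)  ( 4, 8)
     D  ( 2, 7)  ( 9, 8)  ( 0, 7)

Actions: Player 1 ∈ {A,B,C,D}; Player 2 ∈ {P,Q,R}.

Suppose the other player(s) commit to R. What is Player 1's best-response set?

u_1(A vs R) = 4
u_1(B vs R) = 2
u_1(C vs R) = 4
u_1(D vs R) = 0
max payoff 4 at {A,C}

argmax u_1 = {A,C}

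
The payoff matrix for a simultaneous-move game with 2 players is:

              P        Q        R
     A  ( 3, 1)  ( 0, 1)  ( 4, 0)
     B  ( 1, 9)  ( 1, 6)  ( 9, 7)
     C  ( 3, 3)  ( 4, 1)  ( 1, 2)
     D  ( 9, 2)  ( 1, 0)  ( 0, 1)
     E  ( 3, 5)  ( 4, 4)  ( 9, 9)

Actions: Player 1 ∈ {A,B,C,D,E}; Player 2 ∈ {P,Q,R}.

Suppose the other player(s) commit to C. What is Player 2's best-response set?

u_2(P vs C) = 3
u_2(Q vs C) = 1
u_2(R vs C) = 2
max payoff 3 at {P}

P2 best: {P}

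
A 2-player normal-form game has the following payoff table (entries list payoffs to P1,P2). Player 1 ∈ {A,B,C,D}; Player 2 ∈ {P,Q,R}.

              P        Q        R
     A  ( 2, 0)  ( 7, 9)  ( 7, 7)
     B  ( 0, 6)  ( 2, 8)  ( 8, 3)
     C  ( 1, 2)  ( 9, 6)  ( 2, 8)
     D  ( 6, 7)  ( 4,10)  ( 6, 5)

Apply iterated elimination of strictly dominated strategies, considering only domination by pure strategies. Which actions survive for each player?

P2 drop P (Q beats it: A:9>0 B:8>6 C:6>2 D:10>7)
P1 drop D (A beats it: Q:7>4 R:7>6)
P1→{A,B,C} P2→{Q,R}

Remaining: P1:{A,B,C} P2:{Q,R}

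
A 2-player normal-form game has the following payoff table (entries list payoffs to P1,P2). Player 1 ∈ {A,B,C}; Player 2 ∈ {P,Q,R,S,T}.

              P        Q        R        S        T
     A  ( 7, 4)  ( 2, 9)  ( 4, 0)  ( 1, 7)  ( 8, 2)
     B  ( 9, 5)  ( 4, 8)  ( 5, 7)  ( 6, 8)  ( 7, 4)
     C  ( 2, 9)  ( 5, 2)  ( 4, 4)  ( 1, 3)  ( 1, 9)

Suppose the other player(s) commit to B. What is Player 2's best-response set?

u_2(P vs B) = 5
u_2(Q vs B) = 8
u_2(R vs B) = 7
u_2(S vs B) = 8
u_2(T vs B) = 4
max payoff 8 at {Q,S}

argmax u_2 = {Q,S}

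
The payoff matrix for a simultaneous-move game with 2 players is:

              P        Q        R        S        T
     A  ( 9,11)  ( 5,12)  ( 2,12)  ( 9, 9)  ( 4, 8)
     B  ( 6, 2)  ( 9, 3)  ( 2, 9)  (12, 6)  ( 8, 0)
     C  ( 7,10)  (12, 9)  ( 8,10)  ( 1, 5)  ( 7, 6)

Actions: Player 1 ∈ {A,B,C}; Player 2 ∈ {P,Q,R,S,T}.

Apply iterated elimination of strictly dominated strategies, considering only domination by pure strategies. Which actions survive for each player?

P2 drop S (R beats it: A:12>9 B:9>6 C:10>5)
P2 drop T (P beats it: A:11>8 B:2>0 C:10>6)
P1 drop B (C beats it: P:7>6 Q:12>9 R:8>2)
P1→{A,C} P2→{P,Q,R}

IESDS → P1:{A,C} P2:{P,Q,R}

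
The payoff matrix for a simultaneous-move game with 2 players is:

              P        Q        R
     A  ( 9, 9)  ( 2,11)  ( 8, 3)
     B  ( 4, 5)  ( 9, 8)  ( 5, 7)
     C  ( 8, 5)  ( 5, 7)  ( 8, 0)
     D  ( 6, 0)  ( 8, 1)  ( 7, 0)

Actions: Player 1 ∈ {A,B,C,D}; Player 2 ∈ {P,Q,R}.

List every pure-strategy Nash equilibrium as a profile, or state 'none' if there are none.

PSNE = {(B,Q)}

(A,P): not NE [P2→Q gives 11>9]
(A,Q): not NE [P1→B gives 9>2]
(A,R): not NE [P2→Q gives 11>3]
(B,P): not NE [P1→A gives 9>4; P2→Q gives 8>5]
(B,Q): NE
(B,R): not NE [P1→C gives 8>5; P2→Q gives 8>7]
(C,P): not NE [P1→A gives 9>8; P2→Q gives 7>5]
(C,Q): not NE [P1→B gives 9>5]
(C,R): not NE [P2→Q gives 7>0]
(D,P): not NE [P1→A gives 9>6; P2→Q gives 1>0]
(D,Q): not NE [P1→B gives 9>8]
(D,R): not NE [P1→C gives 8>7; P2→Q gives 1>0]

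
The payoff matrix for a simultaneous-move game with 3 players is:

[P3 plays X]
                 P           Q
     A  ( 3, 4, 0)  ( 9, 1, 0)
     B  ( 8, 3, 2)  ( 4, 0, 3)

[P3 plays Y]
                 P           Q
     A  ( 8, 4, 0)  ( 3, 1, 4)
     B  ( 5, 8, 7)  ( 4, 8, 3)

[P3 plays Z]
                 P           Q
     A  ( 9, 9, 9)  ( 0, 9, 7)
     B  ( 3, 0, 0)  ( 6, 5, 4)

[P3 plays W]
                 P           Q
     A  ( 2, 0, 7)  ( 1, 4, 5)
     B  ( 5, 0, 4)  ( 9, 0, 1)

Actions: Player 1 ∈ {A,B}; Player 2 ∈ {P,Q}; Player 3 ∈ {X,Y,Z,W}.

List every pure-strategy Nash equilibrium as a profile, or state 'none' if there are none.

(A,P,X): not NE [P1→B gives 8>3; P3→Z gives 9>0]
(A,P,Y): not NE [P3→Z gives 9>0]
(A,P,Z): NE
(A,P,W): not NE [P1→B gives 5>2; P2→Q gives 4>0; P3→Z gives 9>7]
(A,Q,X): not NE [P2→P gives 4>1; P3→Z gives 7>0]
(A,Q,Y): not NE [P1→B gives 4>3; P2→P gives 4>1; P3→Z gives 7>4]
(A,Q,Z): not NE [P1→B gives 6>0]
(A,Q,W): not NE [P1→B gives 9>1; P3→Z gives 7>5]
(B,P,X): not NE [P3→Y gives 7>2]
(B,P,Y): not NE [P1→A gives 8>5]
(B,P,Z): not NE [P1→A gives 9>3; P2→Q gives 5>0; P3→Y gives 7>0]
(B,P,W): not NE [P3→Y gives 7>4]
(B,Q,X): not NE [P1→A gives 9>4; P2→P gives 3>0; P3→Z gives 4>3]
(B,Q,Y): not NE [P3→Z gives 4>3]
(B,Q,Z): NE
(B,Q,W): not NE [P3→Z gives 4>1]

NE set: (A,P,Z), (B,Q,Z)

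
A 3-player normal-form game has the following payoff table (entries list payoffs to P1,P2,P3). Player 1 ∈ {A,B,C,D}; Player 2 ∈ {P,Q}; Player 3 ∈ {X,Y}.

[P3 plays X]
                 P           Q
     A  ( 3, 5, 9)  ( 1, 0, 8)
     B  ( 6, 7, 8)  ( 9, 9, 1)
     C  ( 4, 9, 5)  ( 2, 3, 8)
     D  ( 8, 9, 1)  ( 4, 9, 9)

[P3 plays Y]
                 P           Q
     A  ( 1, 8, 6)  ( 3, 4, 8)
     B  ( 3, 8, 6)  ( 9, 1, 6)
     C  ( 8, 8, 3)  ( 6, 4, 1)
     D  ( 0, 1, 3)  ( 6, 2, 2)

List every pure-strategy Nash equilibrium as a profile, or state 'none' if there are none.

PSNE: ∅

(A,P,X): not NE [P1→D gives 8>3]
(A,P,Y): not NE [P1→C gives 8>1; P3→X gives 9>6]
(A,Q,X): not NE [P1→B gives 9>1; P2→P gives 5>0]
(A,Q,Y): not NE [P1→B gives 9>3; P2→P gives 8>4]
(B,P,X): not NE [P1→D gives 8>6; P2→Q gives 9>7]
(B,P,Y): not NE [P1→C gives 8>3; P3→X gives 8>6]
(B,Q,X): not NE [P3→Y gives 6>1]
(B,Q,Y): not NE [P2→P gives 8>1]
(C,P,X): not NE [P1→D gives 8>4]
(C,P,Y): not NE [P3→X gives 5>3]
(C,Q,X): not NE [P1→B gives 9>2; P2→P gives 9>3]
(C,Q,Y): not NE [P1→B gives 9>6; P2→P gives 8>4; P3→X gives 8>1]
(D,P,X): not NE [P3→Y gives 3>1]
(D,P,Y): not NE [P1→C gives 8>0; P2→Q gives 2>1]
(D,Q,X): not NE [P1→B gives 9>4]
(D,Q,Y): not NE [P1→B gives 9>6; P3→X gives 9>2]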